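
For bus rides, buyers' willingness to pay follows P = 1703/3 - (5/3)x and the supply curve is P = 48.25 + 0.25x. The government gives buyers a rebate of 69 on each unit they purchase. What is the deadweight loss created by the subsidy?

Deadweight loss = 1242

Pre-subsidy: 1703/3 - (5/3)x = 48.25 + 0.25x gives x* = 271 and P* = 116.
With the rebate, buyers effectively pay Pb = Ps − 69, where Ps is the price sellers receive.
On the curves, Pb = 1703/3 - (5/3)x and Ps = 48.25 + 0.25x; the wedge Ps − Pb = 69 gives 48.25 + 0.25x − (1703/3 - (5/3)x) = 69, so x' = 307.
Then Pb = 1703/3 − (5/3)·307 = 56 and Ps = 48.25 + 0.25·307 = 125.
The subsidy expands output by 307 − 271 = 36 past the efficient level; on those units the gap between marginal cost and willingness to pay runs from 0 up to 69.
DWL = ½ × 69 × 36 = 1242.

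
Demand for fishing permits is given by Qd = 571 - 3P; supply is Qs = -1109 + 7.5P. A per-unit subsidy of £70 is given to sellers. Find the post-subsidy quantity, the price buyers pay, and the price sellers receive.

Pre-subsidy: 571 - 3P = -1109 + 7.5P gives P* = 160, Q* = 91.
With the subsidy, sellers receive Ps = Pb + 70 for each unit, where Pb is the price buyers pay.
Supply in terms of Pb becomes Qs = -1109 + 7.5(Pb + 70) = -584 + 7.5Pb. Setting this equal to demand: 571 - 3Pb = -584 + 7.5Pb, so Pb = 110.
Sellers receive Ps = 110 + 70 = 180; Q' = 571 − 3·110 = 241.

Q' = 241; buyers pay £110; sellers receive £180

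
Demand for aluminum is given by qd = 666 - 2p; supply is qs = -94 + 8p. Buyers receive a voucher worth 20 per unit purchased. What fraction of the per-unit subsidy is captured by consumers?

Pre-subsidy: 666 - 2p = -94 + 8p gives p* = 76, q* = 514.
With the rebate, buyers effectively pay pb = ps − 20, where ps is the price sellers receive.
Demand in terms of ps becomes qd = 666 − 2(ps − 20) = 706 - 2ps. Setting this equal to supply: 706 - 2ps = -94 + 8ps, so ps = 80.
Buyers pay pb = 80 − 20 = 60; q' = -94 + 8·80 = 546.
Buyers' price falls by p* − pb = 76 − 60 = 16; sellers' price rises by ps − p* = 80 − 76 = 4.
So consumers capture 16/20 = 0.8 of each unit of subsidy.

Consumer share = 0.8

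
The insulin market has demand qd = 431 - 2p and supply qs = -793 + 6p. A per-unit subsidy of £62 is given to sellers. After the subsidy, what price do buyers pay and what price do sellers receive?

Pre-subsidy: 431 - 2p = -793 + 6p gives p* = 153, q* = 125.
With the subsidy, sellers receive ps = pb + 62 for each unit, where pb is the price buyers pay.
Supply in terms of pb becomes qs = -793 + 6(pb + 62) = -421 + 6pb. Setting this equal to demand: 431 - 2pb = -421 + 6pb, so pb = 106.5.
Sellers receive ps = 106.5 + 62 = 168.5; q' = 431 − 2·106.5 = 218.

Buyers pay £106.5; sellers receive £168.5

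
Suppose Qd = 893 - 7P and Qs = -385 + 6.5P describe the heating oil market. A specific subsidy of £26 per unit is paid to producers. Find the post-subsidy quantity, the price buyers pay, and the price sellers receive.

Pre-subsidy: 893 - 7P = -385 + 6.5P gives P* = 284/3, Q* = 691/3.
With the subsidy, sellers receive Ps = Pb + 26 for each unit, where Pb is the price buyers pay.
Supply in terms of Pb becomes Qs = -385 + 6.5(Pb + 26) = -216 + 6.5Pb. Setting this equal to demand: 893 - 7Pb = -216 + 6.5Pb, so Pb = 2218/27.
Sellers receive Ps = 2218/27 + 26 = 2920/27; Q' = 893 − 7·(2218/27) = 8585/27.

Q' = 8585/27; buyers pay 2218/27; sellers receive 2920/27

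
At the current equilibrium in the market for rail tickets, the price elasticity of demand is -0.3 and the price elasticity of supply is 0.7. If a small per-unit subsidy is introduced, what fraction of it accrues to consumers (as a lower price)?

Consumer share = 0.7

For a small subsidy around the equilibrium, the benefit split depends on the relative slopes, which at a point are proportional to the elasticities.
Buyer share = εs/(εs + |εd|) = 0.7/(0.7 + 0.3) = 0.7; seller share = |εd|/(εs + |εd|) = 0.3.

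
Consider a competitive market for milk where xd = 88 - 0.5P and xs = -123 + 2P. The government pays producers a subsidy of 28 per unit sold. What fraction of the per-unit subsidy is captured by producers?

Producer share = 0.2

Pre-subsidy: 88 - 0.5P = -123 + 2P gives P* = 84.4, x* = 45.8.
With the subsidy, sellers receive Ps = Pb + 28 for each unit, where Pb is the price buyers pay.
Supply in terms of Pb becomes xs = -123 + 2(Pb + 28) = -67 + 2Pb. Setting this equal to demand: 88 - 0.5Pb = -67 + 2Pb, so Pb = 62.
Sellers receive Ps = 62 + 28 = 90; x' = 88 − 0.5·62 = 57.
Buyers' price falls by P* − Pb = 84.4 − 62 = 22.4; sellers' price rises by Ps − P* = 90 − 84.4 = 5.6.
So producers capture 5.6/28 = 0.2 of each unit of subsidy.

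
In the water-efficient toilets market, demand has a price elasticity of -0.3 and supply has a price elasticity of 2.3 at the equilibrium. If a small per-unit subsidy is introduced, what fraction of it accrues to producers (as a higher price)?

Producer share = 3/26

For a small subsidy around the equilibrium, the benefit split depends on the relative slopes, which at a point are proportional to the elasticities.
Buyer share = εs/(εs + |εd|) = 2.3/(2.3 + 0.3) = 23/26; seller share = |εd|/(εs + |εd|) = 3/26.
So producers capture 3/26 of the subsidy.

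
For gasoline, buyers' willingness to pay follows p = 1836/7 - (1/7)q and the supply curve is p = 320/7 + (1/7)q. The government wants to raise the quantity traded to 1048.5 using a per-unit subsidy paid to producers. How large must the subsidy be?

Required subsidy s = 83 per unit

At q = 1048.5, from the demand curve buyers pay pb = 1836/7 − (1/7)·1048.5 = 112.5; from the supply curve sellers need ps = 320/7 + (1/7)·1048.5 = 195.5.
The subsidy must fill the gap: s = ps − pb = 195.5 − 112.5 = 83.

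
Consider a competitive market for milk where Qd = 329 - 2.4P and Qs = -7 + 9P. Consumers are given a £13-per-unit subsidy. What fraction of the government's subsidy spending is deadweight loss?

DWL / government spending = 234/5375

Pre-subsidy: 329 - 2.4P = -7 + 9P gives P* = 560/19, Q* = 4907/19.
With the rebate, buyers effectively pay Pb = Ps − 13, where Ps is the price sellers receive.
Demand in terms of Ps becomes Qd = 329 − 2.4(Ps − 13) = 360.2 - 2.4Ps. Setting this equal to supply: 360.2 - 2.4Ps = -7 + 9Ps, so Ps = 612/19.
Buyers pay Pb = 612/19 − 13 = 365/19; Q' = -7 + 9·(612/19) = 5375/19.
ΔCS = ½(4907/19 + 5375/19)(560/19 − 365/19) = 1002495/361; ΔPS = ½(4907/19 + 5375/19)(612/19 − 560/19) = 267332/361.
Government spending = 13 × 5375/19 = 69875/19.
DWL = ½ × 13 × (5375/19 − 4907/19) = 3042/19; fraction = (3042/19) / (69875/19) = 234/5375.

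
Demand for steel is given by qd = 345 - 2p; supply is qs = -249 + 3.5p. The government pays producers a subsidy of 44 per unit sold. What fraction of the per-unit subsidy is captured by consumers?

Pre-subsidy: 345 - 2p = -249 + 3.5p gives p* = 108, q* = 129.
With the subsidy, sellers receive ps = pb + 44 for each unit, where pb is the price buyers pay.
Supply in terms of pb becomes qs = -249 + 3.5(pb + 44) = -95 + 3.5pb. Setting this equal to demand: 345 - 2pb = -95 + 3.5pb, so pb = 80.
Sellers receive ps = 80 + 44 = 124; q' = 345 − 2·80 = 185.
Buyers' price falls by p* − pb = 108 − 80 = 28; sellers' price rises by ps − p* = 124 − 108 = 16.
So consumers capture 28/44 = 7/11 of each unit of subsidy.

Consumer share = 7/11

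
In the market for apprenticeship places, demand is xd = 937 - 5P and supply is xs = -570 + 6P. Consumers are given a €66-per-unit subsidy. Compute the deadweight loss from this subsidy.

Deadweight loss = €5940

Pre-subsidy: 937 - 5P = -570 + 6P gives P* = 137, x* = 252.
With the rebate, buyers effectively pay Pb = Ps − 66, where Ps is the price sellers receive.
Demand in terms of Ps becomes xd = 937 − 5(Ps − 66) = 1267 - 5Ps. Setting this equal to supply: 1267 - 5Ps = -570 + 6Ps, so Ps = 167.
Buyers pay Pb = 167 − 66 = 101; x' = -570 + 6·167 = 432.
The subsidy expands output by 432 − 252 = 180 past the efficient level; on those units the gap between marginal cost and willingness to pay runs from 0 up to 66.
DWL = ½ × 66 × 180 = 5940.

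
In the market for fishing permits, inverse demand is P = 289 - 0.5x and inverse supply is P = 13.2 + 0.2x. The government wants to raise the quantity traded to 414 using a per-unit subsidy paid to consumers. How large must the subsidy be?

At x = 414, from the demand curve buyers pay Pb = 289 − 0.5·414 = 82; from the supply curve sellers need Ps = 13.2 + 0.2·414 = 96.
The subsidy must fill the gap: s = Ps − Pb = 96 − 82 = 14.

Required subsidy s = 14 per unit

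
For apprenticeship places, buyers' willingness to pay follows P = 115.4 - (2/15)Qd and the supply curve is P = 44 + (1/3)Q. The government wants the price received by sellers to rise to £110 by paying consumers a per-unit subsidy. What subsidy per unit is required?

At a seller price of 110, quantity supplied is -132 + 3·110 = 198.
Buyers absorb 198 only when they pay Pb = 115.4 − (2/15)·198 = 89.
s = Ps − Pb = 110 − 89 = 21.

Required subsidy s = £21 per unit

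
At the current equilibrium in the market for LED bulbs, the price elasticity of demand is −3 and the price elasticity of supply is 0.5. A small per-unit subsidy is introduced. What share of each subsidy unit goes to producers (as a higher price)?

For a small subsidy around the equilibrium, the benefit split depends on the relative slopes, which at a point are proportional to the elasticities.
Buyer share = εs/(εs + |εd|) = 0.5/(0.5 + 3) = 1/7; seller share = |εd|/(εs + |εd|) = 6/7.
So producers capture 6/7 of the subsidy.

Producer share = 6/7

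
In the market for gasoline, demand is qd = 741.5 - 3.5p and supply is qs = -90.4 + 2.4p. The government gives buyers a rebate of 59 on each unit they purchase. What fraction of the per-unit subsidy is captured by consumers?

Pre-subsidy: 741.5 - 3.5p = -90.4 + 2.4p gives p* = 141, q* = 248.
With the rebate, buyers effectively pay pb = ps − 59, where ps is the price sellers receive.
Demand in terms of ps becomes qd = 741.5 − 3.5(ps − 59) = 948 - 3.5ps. Setting this equal to supply: 948 - 3.5ps = -90.4 + 2.4ps, so ps = 176.
Buyers pay pb = 176 − 59 = 117; q' = -90.4 + 2.4·176 = 332.
Buyers' price falls by p* − pb = 141 − 117 = 24; sellers' price rises by ps − p* = 176 − 141 = 35.
So consumers capture 24/59 = 24/59 of each unit of subsidy.

Consumer share = 24/59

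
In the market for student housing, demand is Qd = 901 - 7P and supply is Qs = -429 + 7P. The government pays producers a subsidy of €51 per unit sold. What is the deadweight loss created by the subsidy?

Deadweight loss = €4551.75

Pre-subsidy: 901 - 7P = -429 + 7P gives P* = 95, Q* = 236.
With the subsidy, sellers receive Ps = Pb + 51 for each unit, where Pb is the price buyers pay.
Supply in terms of Pb becomes Qs = -429 + 7(Pb + 51) = -72 + 7Pb. Setting this equal to demand: 901 - 7Pb = -72 + 7Pb, so Pb = 69.5.
Sellers receive Ps = 69.5 + 51 = 120.5; Q' = 901 − 7·69.5 = 414.5.
The subsidy expands output by 414.5 − 236 = 178.5 past the efficient level; on those units the gap between marginal cost and willingness to pay runs from 0 up to 51.
DWL = ½ × 51 × 178.5 = 4551.75.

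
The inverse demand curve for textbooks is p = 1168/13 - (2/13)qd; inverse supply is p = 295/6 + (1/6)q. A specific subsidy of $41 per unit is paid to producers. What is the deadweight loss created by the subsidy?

Pre-subsidy: 1168/13 - (2/13)q = 295/6 + (1/6)q gives q* = 126.92 and p* = 70.32.
With the subsidy, sellers receive ps = pb + 41 for each unit, where pb is the price buyers pay.
On the curves, pb = 1168/13 - (2/13)q and ps = 295/6 + (1/6)q; the wedge ps − pb = 41 gives 295/6 + (1/6)q − (1168/13 - (2/13)q) = 41, so q' = 254.84.
Then pb = 1168/13 − (2/13)·254.84 = 50.64 and ps = 295/6 + (1/6)·254.84 = 91.64.
The subsidy expands output by 254.84 − 126.92 = 127.92 past the efficient level; on those units the gap between marginal cost and willingness to pay runs from 0 up to 41.
DWL = ½ × 41 × 127.92 = 2622.36.

Deadweight loss = $2622.36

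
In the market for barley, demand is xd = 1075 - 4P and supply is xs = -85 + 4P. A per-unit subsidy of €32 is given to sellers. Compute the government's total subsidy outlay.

Government cost = €17888

Pre-subsidy: 1075 - 4P = -85 + 4P gives P* = 145, x* = 495.
With the subsidy, sellers receive Ps = Pb + 32 for each unit, where Pb is the price buyers pay.
Supply in terms of Pb becomes xs = -85 + 4(Pb + 32) = 43 + 4Pb. Setting this equal to demand: 1075 - 4Pb = 43 + 4Pb, so Pb = 129.
Sellers receive Ps = 129 + 32 = 161; x' = 1075 − 4·129 = 559.
Government outlay = subsidy × quantity = 32 × 559 = 17888.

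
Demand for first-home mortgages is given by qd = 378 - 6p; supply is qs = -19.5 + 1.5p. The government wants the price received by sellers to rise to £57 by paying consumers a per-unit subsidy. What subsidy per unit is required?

At a seller price of 57, quantity supplied is -19.5 + 1.5·57 = 66.
Buyers absorb 66 only when they pay pb with 378 − 6·pb = 66, i.e. pb = 52.
s = ps − pb = 57 − 52 = 5.

Required subsidy s = £5 per unit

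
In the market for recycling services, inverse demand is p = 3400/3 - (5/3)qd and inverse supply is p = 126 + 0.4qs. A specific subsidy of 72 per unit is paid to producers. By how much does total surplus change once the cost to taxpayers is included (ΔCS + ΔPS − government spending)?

Pre-subsidy: 3400/3 - (5/3)q = 126 + 0.4q gives q* = 15110/31 and p* = 9950/31.
With the subsidy, sellers receive ps = pb + 72 for each unit, where pb is the price buyers pay.
On the curves, pb = 3400/3 - (5/3)q and ps = 126 + 0.4q; the wedge ps − pb = 72 gives 126 + 0.4q − (3400/3 - (5/3)q) = 72, so q' = 16190/31.
Then pb = 3400/3 − (5/3)·(16190/31) = 8150/31 and ps = 126 + 0.4·(16190/31) = 10382/31.
ΔCS = ½(15110/31 + 16190/31)(9950/31 − 8150/31) = 28170000/961; ΔPS = ½(15110/31 + 16190/31)(10382/31 − 9950/31) = 6760800/961.
Government spending = 72 × 16190/31 = 1165680/31.
Net change = 28170000/961 + 6760800/961 − 1165680/31 = -38880/31. The loss equals the DWL triangle ½·72·1080/31.

Net change in total surplus = -38880/31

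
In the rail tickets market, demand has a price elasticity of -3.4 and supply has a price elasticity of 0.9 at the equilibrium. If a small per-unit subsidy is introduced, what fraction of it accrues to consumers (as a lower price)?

For a small subsidy around the equilibrium, the benefit split depends on the relative slopes, which at a point are proportional to the elasticities.
Buyer share = εs/(εs + |εd|) = 0.9/(0.9 + 3.4) = 9/43; seller share = |εd|/(εs + |εd|) = 34/43.

Consumer share = 9/43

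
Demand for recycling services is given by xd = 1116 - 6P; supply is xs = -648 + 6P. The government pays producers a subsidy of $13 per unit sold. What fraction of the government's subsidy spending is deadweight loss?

Pre-subsidy: 1116 - 6P = -648 + 6P gives P* = 147, x* = 234.
With the subsidy, sellers receive Ps = Pb + 13 for each unit, where Pb is the price buyers pay.
Supply in terms of Pb becomes xs = -648 + 6(Pb + 13) = -570 + 6Pb. Setting this equal to demand: 1116 - 6Pb = -570 + 6Pb, so Pb = 140.5.
Sellers receive Ps = 140.5 + 13 = 153.5; x' = 1116 − 6·140.5 = 273.
ΔCS = ½(234 + 273)(147 − 140.5) = 1647.75; ΔPS = ½(234 + 273)(153.5 − 147) = 1647.75.
Government spending = 13 × 273 = 3549.
DWL = ½ × 13 × (273 − 234) = 253.5; fraction = 253.5 / 3549 = 1/14.

DWL / government spending = 1/14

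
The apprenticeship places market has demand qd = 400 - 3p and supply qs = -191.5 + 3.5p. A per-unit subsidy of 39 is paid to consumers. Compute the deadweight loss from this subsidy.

Deadweight loss = 1228.5

Pre-subsidy: 400 - 3p = -191.5 + 3.5p gives p* = 91, q* = 127.
With the rebate, buyers effectively pay pb = ps − 39, where ps is the price sellers receive.
Demand in terms of ps becomes qd = 400 − 3(ps − 39) = 517 - 3ps. Setting this equal to supply: 517 - 3ps = -191.5 + 3.5ps, so ps = 109.
Buyers pay pb = 109 − 39 = 70; q' = -191.5 + 3.5·109 = 190.
The subsidy expands output by 190 − 127 = 63 past the efficient level; on those units the gap between marginal cost and willingness to pay runs from 0 up to 39.
DWL = ½ × 39 × 63 = 1228.5.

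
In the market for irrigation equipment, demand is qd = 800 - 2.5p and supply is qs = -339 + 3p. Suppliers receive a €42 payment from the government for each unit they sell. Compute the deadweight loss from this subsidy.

Deadweight loss = 13230/11

Pre-subsidy: 800 - 2.5p = -339 + 3p gives p* = 2278/11, q* = 3105/11.
With the subsidy, sellers receive ps = pb + 42 for each unit, where pb is the price buyers pay.
Supply in terms of pb becomes qs = -339 + 3(pb + 42) = -213 + 3pb. Setting this equal to demand: 800 - 2.5pb = -213 + 3pb, so pb = 2026/11.
Sellers receive ps = 2026/11 + 42 = 2488/11; q' = 800 − 2.5·(2026/11) = 3735/11.
The subsidy expands output by 3735/11 − 3105/11 = 630/11 past the efficient level; on those units the gap between marginal cost and willingness to pay runs from 0 up to 42.
DWL = ½ × 42 × 630/11 = 13230/11.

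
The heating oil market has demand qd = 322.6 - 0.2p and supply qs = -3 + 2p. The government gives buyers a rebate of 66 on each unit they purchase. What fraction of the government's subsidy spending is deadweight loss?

DWL / government spending = 6/305

Pre-subsidy: 322.6 - 0.2p = -3 + 2p gives p* = 148, q* = 293.
With the rebate, buyers effectively pay pb = ps − 66, where ps is the price sellers receive.
Demand in terms of ps becomes qd = 322.6 − 0.2(ps − 66) = 335.8 - 0.2ps. Setting this equal to supply: 335.8 - 0.2ps = -3 + 2ps, so ps = 154.
Buyers pay pb = 154 − 66 = 88; q' = -3 + 2·154 = 305.
ΔCS = ½(293 + 305)(148 − 88) = 17940; ΔPS = ½(293 + 305)(154 − 148) = 1794.
Government spending = 66 × 305 = 20130.
DWL = ½ × 66 × (305 − 293) = 396; fraction = 396 / 20130 = 6/305.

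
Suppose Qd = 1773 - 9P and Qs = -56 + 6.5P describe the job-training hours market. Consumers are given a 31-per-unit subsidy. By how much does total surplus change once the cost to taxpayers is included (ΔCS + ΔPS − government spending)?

Pre-subsidy: 1773 - 9P = -56 + 6.5P gives P* = 118, Q* = 711.
With the rebate, buyers effectively pay Pb = Ps − 31, where Ps is the price sellers receive.
Demand in terms of Ps becomes Qd = 1773 − 9(Ps − 31) = 2052 - 9Ps. Setting this equal to supply: 2052 - 9Ps = -56 + 6.5Ps, so Ps = 136.
Buyers pay Pb = 136 − 31 = 105; Q' = -56 + 6.5·136 = 828.
ΔCS = ½(711 + 828)(118 − 105) = 10003.5; ΔPS = ½(711 + 828)(136 − 118) = 13851.
Government spending = 31 × 828 = 25668.
Net change = 10003.5 + 13851 − 25668 = -1813.5. The loss equals the DWL triangle ½·31·117.

Net change in total surplus = -1813.5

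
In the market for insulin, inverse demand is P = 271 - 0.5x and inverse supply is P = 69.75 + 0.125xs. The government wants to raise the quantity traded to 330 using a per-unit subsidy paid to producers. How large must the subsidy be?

At x = 330, from the demand curve buyers pay Pb = 271 − 0.5·330 = 106; from the supply curve sellers need Ps = 69.75 + 0.125·330 = 111.
The subsidy must fill the gap: s = Ps − Pb = 111 − 106 = 5.

Required subsidy s = 5 per unit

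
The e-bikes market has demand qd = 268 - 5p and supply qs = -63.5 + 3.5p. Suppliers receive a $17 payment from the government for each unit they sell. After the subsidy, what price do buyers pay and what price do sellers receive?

Buyers pay $32; sellers receive $49

Pre-subsidy: 268 - 5p = -63.5 + 3.5p gives p* = 39, q* = 73.
With the subsidy, sellers receive ps = pb + 17 for each unit, where pb is the price buyers pay.
Supply in terms of pb becomes qs = -63.5 + 3.5(pb + 17) = -4 + 3.5pb. Setting this equal to demand: 268 - 5pb = -4 + 3.5pb, so pb = 32.
Sellers receive ps = 32 + 17 = 49; q' = 268 − 5·32 = 108.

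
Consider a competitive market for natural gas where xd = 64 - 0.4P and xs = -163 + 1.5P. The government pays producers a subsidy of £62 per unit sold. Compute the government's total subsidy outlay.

Pre-subsidy: 64 - 0.4P = -163 + 1.5P gives P* = 2270/19, x* = 308/19.
With the subsidy, sellers receive Ps = Pb + 62 for each unit, where Pb is the price buyers pay.
Supply in terms of Pb becomes xs = -163 + 1.5(Pb + 62) = -70 + 1.5Pb. Setting this equal to demand: 64 - 0.4Pb = -70 + 1.5Pb, so Pb = 1340/19.
Sellers receive Ps = 1340/19 + 62 = 2518/19; x' = 64 − 0.4·(1340/19) = 680/19.
Government outlay = subsidy × quantity = 62 × 680/19 = 42160/19.

Government cost = 42160/19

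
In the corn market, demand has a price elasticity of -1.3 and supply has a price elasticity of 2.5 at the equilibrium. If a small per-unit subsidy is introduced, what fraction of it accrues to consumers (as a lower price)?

For a small subsidy around the equilibrium, the benefit split depends on the relative slopes, which at a point are proportional to the elasticities.
Buyer share = εs/(εs + |εd|) = 2.5/(2.5 + 1.3) = 25/38; seller share = |εd|/(εs + |εd|) = 13/38.

Consumer share = 25/38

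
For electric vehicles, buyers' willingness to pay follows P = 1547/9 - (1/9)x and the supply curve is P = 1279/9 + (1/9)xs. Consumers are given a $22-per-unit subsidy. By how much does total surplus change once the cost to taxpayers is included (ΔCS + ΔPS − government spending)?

Pre-subsidy: 1547/9 - (1/9)x = 1279/9 + (1/9)x gives x* = 134 and P* = 157.
With the rebate, buyers effectively pay Pb = Ps − 22, where Ps is the price sellers receive.
On the curves, Pb = 1547/9 - (1/9)x and Ps = 1279/9 + (1/9)x; the wedge Ps − Pb = 22 gives 1279/9 + (1/9)x − (1547/9 - (1/9)x) = 22, so x' = 233.
Then Pb = 1547/9 − (1/9)·233 = 146 and Ps = 1279/9 + (1/9)·233 = 168.
ΔCS = ½(134 + 233)(157 − 146) = 2018.5; ΔPS = ½(134 + 233)(168 − 157) = 2018.5.
Government spending = 22 × 233 = 5126.
Net change = 2018.5 + 2018.5 − 5126 = -1089. The loss equals the DWL triangle ½·22·99.

Net change in total surplus = -$1089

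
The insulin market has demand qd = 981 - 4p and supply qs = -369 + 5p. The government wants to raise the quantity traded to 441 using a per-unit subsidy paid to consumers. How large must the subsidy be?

At q = 441, invert demand for the buyer price: pb = (981 − 441)/4 = 135; invert supply for the seller price: ps = (441 − (-369))/5 = 162.
The subsidy must fill the gap: s = ps − pb = 162 − 135 = 27.

Required subsidy s = 27 per unit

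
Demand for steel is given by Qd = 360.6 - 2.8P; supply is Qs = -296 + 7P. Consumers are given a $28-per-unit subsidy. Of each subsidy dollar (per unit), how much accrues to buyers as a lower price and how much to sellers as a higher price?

Buyers gain $20 per unit; sellers gain $8 per unit

Pre-subsidy: 360.6 - 2.8P = -296 + 7P gives P* = 67, Q* = 173.
With the rebate, buyers effectively pay Pb = Ps − 28, where Ps is the price sellers receive.
Demand in terms of Ps becomes Qd = 360.6 − 2.8(Ps − 28) = 439 - 2.8Ps. Setting this equal to supply: 439 - 2.8Ps = -296 + 7Ps, so Ps = 75.
Buyers pay Pb = 75 − 28 = 47; Q' = -296 + 7·75 = 229.
Buyers' price falls by P* − Pb = 67 − 47 = 20; sellers' price rises by Ps − P* = 75 − 67 = 8.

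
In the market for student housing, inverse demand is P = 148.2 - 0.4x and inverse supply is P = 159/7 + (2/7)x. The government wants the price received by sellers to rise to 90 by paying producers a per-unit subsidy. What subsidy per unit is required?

At a seller price of 90, quantity supplied is -79.5 + 3.5·90 = 235.5.
Buyers absorb 235.5 only when they pay Pb = 148.2 − 0.4·235.5 = 54.
s = Ps − Pb = 90 − 54 = 36.

Required subsidy s = 36 per unit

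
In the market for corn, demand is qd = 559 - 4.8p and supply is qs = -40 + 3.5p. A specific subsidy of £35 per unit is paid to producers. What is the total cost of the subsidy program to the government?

Government cost = 823375/83

Pre-subsidy: 559 - 4.8p = -40 + 3.5p gives p* = 5990/83, q* = 17645/83.
With the subsidy, sellers receive ps = pb + 35 for each unit, where pb is the price buyers pay.
Supply in terms of pb becomes qs = -40 + 3.5(pb + 35) = 82.5 + 3.5pb. Setting this equal to demand: 559 - 4.8pb = 82.5 + 3.5pb, so pb = 4765/83.
Sellers receive ps = 4765/83 + 35 = 7670/83; q' = 559 − 4.8·(4765/83) = 23525/83.
Government outlay = subsidy × quantity = 35 × 23525/83 = 823375/83.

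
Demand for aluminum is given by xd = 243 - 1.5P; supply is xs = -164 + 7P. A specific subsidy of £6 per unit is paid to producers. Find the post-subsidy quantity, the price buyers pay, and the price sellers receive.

Pre-subsidy: 243 - 1.5P = -164 + 7P gives P* = 814/17, x* = 2910/17.
With the subsidy, sellers receive Ps = Pb + 6 for each unit, where Pb is the price buyers pay.
Supply in terms of Pb becomes xs = -164 + 7(Pb + 6) = -122 + 7Pb. Setting this equal to demand: 243 - 1.5Pb = -122 + 7Pb, so Pb = 730/17.
Sellers receive Ps = 730/17 + 6 = 832/17; x' = 243 − 1.5·(730/17) = 3036/17.

x' = 3036/17; buyers pay 730/17; sellers receive 832/17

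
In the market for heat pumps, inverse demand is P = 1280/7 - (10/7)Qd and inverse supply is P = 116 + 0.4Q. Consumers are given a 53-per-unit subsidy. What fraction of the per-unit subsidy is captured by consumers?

Consumer share = 0.78125

Pre-subsidy: 1280/7 - (10/7)Q = 116 + 0.4Q gives Q* = 36.5625 and P* = 130.625.
With the rebate, buyers effectively pay Pb = Ps − 53, where Ps is the price sellers receive.
On the curves, Pb = 1280/7 - (10/7)Q and Ps = 116 + 0.4Q; the wedge Ps − Pb = 53 gives 116 + 0.4Q − (1280/7 - (10/7)Q) = 53, so Q' = 65.546875.
Then Pb = 1280/7 − (10/7)·65.546875 = 89.21875 and Ps = 116 + 0.4·65.546875 = 142.21875.
Buyers' price falls by P* − Pb = 130.625 − 89.21875 = 41.40625; sellers' price rises by Ps − P* = 142.21875 − 130.625 = 11.59375.
So consumers capture 41.40625/53 = 0.78125 of each unit of subsidy.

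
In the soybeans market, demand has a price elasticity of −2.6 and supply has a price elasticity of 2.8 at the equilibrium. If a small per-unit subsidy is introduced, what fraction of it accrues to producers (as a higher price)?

For a small subsidy around the equilibrium, the benefit split depends on the relative slopes, which at a point are proportional to the elasticities.
Buyer share = εs/(εs + |εd|) = 2.8/(2.8 + 2.6) = 14/27; seller share = |εd|/(εs + |εd|) = 13/27.
So producers capture 13/27 of the subsidy.

Producer share = 13/27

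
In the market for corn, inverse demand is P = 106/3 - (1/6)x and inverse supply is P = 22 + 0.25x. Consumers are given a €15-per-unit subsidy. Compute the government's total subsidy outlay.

Government cost = €1020

Pre-subsidy: 106/3 - (1/6)x = 22 + 0.25x gives x* = 32 and P* = 30.
With the rebate, buyers effectively pay Pb = Ps − 15, where Ps is the price sellers receive.
On the curves, Pb = 106/3 - (1/6)x and Ps = 22 + 0.25x; the wedge Ps − Pb = 15 gives 22 + 0.25x − (106/3 - (1/6)x) = 15, so x' = 68.
Then Pb = 106/3 − (1/6)·68 = 24 and Ps = 22 + 0.25·68 = 39.
Government outlay = subsidy × quantity = 15 × 68 = 1020.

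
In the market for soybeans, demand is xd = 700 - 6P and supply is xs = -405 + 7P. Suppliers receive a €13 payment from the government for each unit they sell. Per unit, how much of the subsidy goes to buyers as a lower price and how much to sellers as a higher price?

Buyers gain €7 per unit; sellers gain €6 per unit

Pre-subsidy: 700 - 6P = -405 + 7P gives P* = 85, x* = 190.
With the subsidy, sellers receive Ps = Pb + 13 for each unit, where Pb is the price buyers pay.
Supply in terms of Pb becomes xs = -405 + 7(Pb + 13) = -314 + 7Pb. Setting this equal to demand: 700 - 6Pb = -314 + 7Pb, so Pb = 78.
Sellers receive Ps = 78 + 13 = 91; x' = 700 − 6·78 = 232.
Buyers' price falls by P* − Pb = 85 − 78 = 7; sellers' price rises by Ps − P* = 91 − 85 = 6.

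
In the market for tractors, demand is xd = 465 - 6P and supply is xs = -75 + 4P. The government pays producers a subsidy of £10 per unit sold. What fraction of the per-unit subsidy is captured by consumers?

Consumer share = 0.4

Pre-subsidy: 465 - 6P = -75 + 4P gives P* = 54, x* = 141.
With the subsidy, sellers receive Ps = Pb + 10 for each unit, where Pb is the price buyers pay.
Supply in terms of Pb becomes xs = -75 + 4(Pb + 10) = -35 + 4Pb. Setting this equal to demand: 465 - 6Pb = -35 + 4Pb, so Pb = 50.
Sellers receive Ps = 50 + 10 = 60; x' = 465 − 6·50 = 165.
Buyers' price falls by P* − Pb = 54 − 50 = 4; sellers' price rises by Ps − P* = 60 − 54 = 6.
So consumers capture 4/10 = 0.4 of each unit of subsidy.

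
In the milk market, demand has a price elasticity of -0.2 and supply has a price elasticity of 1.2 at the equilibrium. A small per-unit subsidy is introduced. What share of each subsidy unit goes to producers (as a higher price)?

Producer share = 1/7

For a small subsidy around the equilibrium, the benefit split depends on the relative slopes, which at a point are proportional to the elasticities.
Buyer share = εs/(εs + |εd|) = 1.2/(1.2 + 0.2) = 6/7; seller share = |εd|/(εs + |εd|) = 1/7.
So producers capture 1/7 of the subsidy.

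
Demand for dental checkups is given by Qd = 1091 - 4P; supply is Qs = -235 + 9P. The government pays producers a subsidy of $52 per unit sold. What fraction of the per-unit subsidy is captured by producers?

Producer share = 4/13

Pre-subsidy: 1091 - 4P = -235 + 9P gives P* = 102, Q* = 683.
With the subsidy, sellers receive Ps = Pb + 52 for each unit, where Pb is the price buyers pay.
Supply in terms of Pb becomes Qs = -235 + 9(Pb + 52) = 233 + 9Pb. Setting this equal to demand: 1091 - 4Pb = 233 + 9Pb, so Pb = 66.
Sellers receive Ps = 66 + 52 = 118; Q' = 1091 − 4·66 = 827.
Buyers' price falls by P* − Pb = 102 − 66 = 36; sellers' price rises by Ps − P* = 118 − 102 = 16.
So producers capture 16/52 = 4/13 of each unit of subsidy.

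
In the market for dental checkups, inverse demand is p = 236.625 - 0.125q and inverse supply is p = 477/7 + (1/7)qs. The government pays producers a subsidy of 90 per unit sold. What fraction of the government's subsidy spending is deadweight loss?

DWL / government spending = 168/965

Pre-subsidy: 236.625 - 0.125q = 477/7 + (1/7)q gives q* = 629 and p* = 158.
With the subsidy, sellers receive ps = pb + 90 for each unit, where pb is the price buyers pay.
On the curves, pb = 236.625 - 0.125q and ps = 477/7 + (1/7)q; the wedge ps − pb = 90 gives 477/7 + (1/7)q − (236.625 - 0.125q) = 90, so q' = 965.
Then pb = 236.625 − 0.125·965 = 116 and ps = 477/7 + (1/7)·965 = 206.
ΔCS = ½(629 + 965)(158 − 116) = 33474; ΔPS = ½(629 + 965)(206 − 158) = 38256.
Government spending = 90 × 965 = 86850.
DWL = ½ × 90 × (965 − 629) = 15120; fraction = 15120 / 86850 = 168/965.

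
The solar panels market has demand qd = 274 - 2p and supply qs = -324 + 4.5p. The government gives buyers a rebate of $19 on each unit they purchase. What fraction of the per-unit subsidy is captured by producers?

Producer share = 4/13

Pre-subsidy: 274 - 2p = -324 + 4.5p gives p* = 92, q* = 90.
With the rebate, buyers effectively pay pb = ps − 19, where ps is the price sellers receive.
Demand in terms of ps becomes qd = 274 − 2(ps − 19) = 312 - 2ps. Setting this equal to supply: 312 - 2ps = -324 + 4.5ps, so ps = 1272/13.
Buyers pay pb = 1272/13 − 19 = 1025/13; q' = -324 + 4.5·(1272/13) = 1512/13.
Buyers' price falls by p* − pb = 92 − 1025/13 = 171/13; sellers' price rises by ps − p* = 1272/13 − 92 = 76/13.
So producers capture (76/13)/19 = 4/13 of each unit of subsidy.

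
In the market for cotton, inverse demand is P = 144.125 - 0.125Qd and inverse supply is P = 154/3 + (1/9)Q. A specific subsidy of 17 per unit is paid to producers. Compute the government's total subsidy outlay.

Pre-subsidy: 144.125 - 0.125Q = 154/3 + (1/9)Q gives Q* = 393 and P* = 95.
With the subsidy, sellers receive Ps = Pb + 17 for each unit, where Pb is the price buyers pay.
On the curves, Pb = 144.125 - 0.125Q and Ps = 154/3 + (1/9)Q; the wedge Ps − Pb = 17 gives 154/3 + (1/9)Q − (144.125 - 0.125Q) = 17, so Q' = 465.
Then Pb = 144.125 − 0.125·465 = 86 and Ps = 154/3 + (1/9)·465 = 103.
Government outlay = subsidy × quantity = 17 × 465 = 7905.

Government cost = 7905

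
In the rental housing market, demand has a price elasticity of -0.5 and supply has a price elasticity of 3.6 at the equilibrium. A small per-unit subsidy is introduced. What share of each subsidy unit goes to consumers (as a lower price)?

Consumer share = 36/41

For a small subsidy around the equilibrium, the benefit split depends on the relative slopes, which at a point are proportional to the elasticities.
Buyer share = εs/(εs + |εd|) = 3.6/(3.6 + 0.5) = 36/41; seller share = |εd|/(εs + |εd|) = 5/41.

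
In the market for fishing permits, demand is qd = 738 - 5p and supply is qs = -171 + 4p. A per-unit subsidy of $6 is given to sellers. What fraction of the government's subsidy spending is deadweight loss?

Pre-subsidy: 738 - 5p = -171 + 4p gives p* = 101, q* = 233.
With the subsidy, sellers receive ps = pb + 6 for each unit, where pb is the price buyers pay.
Supply in terms of pb becomes qs = -171 + 4(pb + 6) = -147 + 4pb. Setting this equal to demand: 738 - 5pb = -147 + 4pb, so pb = 295/3.
Sellers receive ps = 295/3 + 6 = 313/3; q' = 738 − 5·(295/3) = 739/3.
ΔCS = ½(233 + 739/3)(101 − 295/3) = 5752/9; ΔPS = ½(233 + 739/3)(313/3 − 101) = 7190/9.
Government spending = 6 × 739/3 = 1478.
DWL = ½ × 6 × (739/3 − 233) = 40; fraction = 40 / 1478 = 20/739.

DWL / government spending = 20/739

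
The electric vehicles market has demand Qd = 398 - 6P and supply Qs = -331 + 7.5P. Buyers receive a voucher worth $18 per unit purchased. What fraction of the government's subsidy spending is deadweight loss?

Pre-subsidy: 398 - 6P = -331 + 7.5P gives P* = 54, Q* = 74.
With the rebate, buyers effectively pay Pb = Ps − 18, where Ps is the price sellers receive.
Demand in terms of Ps becomes Qd = 398 − 6(Ps − 18) = 506 - 6Ps. Setting this equal to supply: 506 - 6Ps = -331 + 7.5Ps, so Ps = 62.
Buyers pay Pb = 62 − 18 = 44; Q' = -331 + 7.5·62 = 134.
ΔCS = ½(74 + 134)(54 − 44) = 1040; ΔPS = ½(74 + 134)(62 − 54) = 832.
Government spending = 18 × 134 = 2412.
DWL = ½ × 18 × (134 − 74) = 540; fraction = 540 / 2412 = 15/67.

DWL / government spending = 15/67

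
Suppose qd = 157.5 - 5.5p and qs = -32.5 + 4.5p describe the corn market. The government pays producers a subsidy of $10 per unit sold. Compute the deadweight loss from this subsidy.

Pre-subsidy: 157.5 - 5.5p = -32.5 + 4.5p gives p* = 19, q* = 53.
With the subsidy, sellers receive ps = pb + 10 for each unit, where pb is the price buyers pay.
Supply in terms of pb becomes qs = -32.5 + 4.5(pb + 10) = 12.5 + 4.5pb. Setting this equal to demand: 157.5 - 5.5pb = 12.5 + 4.5pb, so pb = 14.5.
Sellers receive ps = 14.5 + 10 = 24.5; q' = 157.5 − 5.5·14.5 = 77.75.
The subsidy expands output by 77.75 − 53 = 24.75 past the efficient level; on those units the gap between marginal cost and willingness to pay runs from 0 up to 10.
DWL = ½ × 10 × 24.75 = 123.75.

Deadweight loss = $123.75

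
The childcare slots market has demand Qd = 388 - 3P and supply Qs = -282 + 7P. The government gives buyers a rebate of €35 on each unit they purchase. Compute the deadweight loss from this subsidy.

Deadweight loss = €1286.25

Pre-subsidy: 388 - 3P = -282 + 7P gives P* = 67, Q* = 187.
With the rebate, buyers effectively pay Pb = Ps − 35, where Ps is the price sellers receive.
Demand in terms of Ps becomes Qd = 388 − 3(Ps − 35) = 493 - 3Ps. Setting this equal to supply: 493 - 3Ps = -282 + 7Ps, so Ps = 77.5.
Buyers pay Pb = 77.5 − 35 = 42.5; Q' = -282 + 7·77.5 = 260.5.
The subsidy expands output by 260.5 − 187 = 73.5 past the efficient level; on those units the gap between marginal cost and willingness to pay runs from 0 up to 35.
DWL = ½ × 35 × 73.5 = 1286.25.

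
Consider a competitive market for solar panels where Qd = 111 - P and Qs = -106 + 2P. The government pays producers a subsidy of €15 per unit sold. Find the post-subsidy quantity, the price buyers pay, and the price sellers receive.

Q' = 146/3; buyers pay 187/3; sellers receive 232/3

Pre-subsidy: 111 - P = -106 + 2P gives P* = 217/3, Q* = 116/3.
With the subsidy, sellers receive Ps = Pb + 15 for each unit, where Pb is the price buyers pay.
Supply in terms of Pb becomes Qs = -106 + 2(Pb + 15) = -76 + 2Pb. Setting this equal to demand: 111 - Pb = -76 + 2Pb, so Pb = 187/3.
Sellers receive Ps = 187/3 + 15 = 232/3; Q' = 111 − 1·(187/3) = 146/3.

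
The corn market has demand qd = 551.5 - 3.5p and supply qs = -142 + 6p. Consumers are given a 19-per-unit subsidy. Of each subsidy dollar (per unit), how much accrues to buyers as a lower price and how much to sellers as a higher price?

Buyers gain 12 per unit; sellers gain 7 per unit

Pre-subsidy: 551.5 - 3.5p = -142 + 6p gives p* = 73, q* = 296.
With the rebate, buyers effectively pay pb = ps − 19, where ps is the price sellers receive.
Demand in terms of ps becomes qd = 551.5 − 3.5(ps − 19) = 618 - 3.5ps. Setting this equal to supply: 618 - 3.5ps = -142 + 6ps, so ps = 80.
Buyers pay pb = 80 − 19 = 61; q' = -142 + 6·80 = 338.
Buyers' price falls by p* − pb = 73 − 61 = 12; sellers' price rises by ps − p* = 80 − 73 = 7.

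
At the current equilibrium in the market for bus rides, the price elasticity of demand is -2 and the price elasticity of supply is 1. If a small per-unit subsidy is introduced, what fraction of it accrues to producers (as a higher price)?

Producer share = 2/3

For a small subsidy around the equilibrium, the benefit split depends on the relative slopes, which at a point are proportional to the elasticities.
Buyer share = εs/(εs + |εd|) = 1/(1 + 2) = 1/3; seller share = |εd|/(εs + |εd|) = 2/3.
So producers capture 2/3 of the subsidy.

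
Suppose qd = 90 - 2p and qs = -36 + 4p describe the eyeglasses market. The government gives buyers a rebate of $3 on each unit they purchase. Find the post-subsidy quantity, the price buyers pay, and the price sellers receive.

Pre-subsidy: 90 - 2p = -36 + 4p gives p* = 21, q* = 48.
With the rebate, buyers effectively pay pb = ps − 3, where ps is the price sellers receive.
Demand in terms of ps becomes qd = 90 − 2(ps − 3) = 96 - 2ps. Setting this equal to supply: 96 - 2ps = -36 + 4ps, so ps = 22.
Buyers pay pb = 22 − 3 = 19; q' = -36 + 4·22 = 52.

q' = 52; buyers pay $19; sellers receive $22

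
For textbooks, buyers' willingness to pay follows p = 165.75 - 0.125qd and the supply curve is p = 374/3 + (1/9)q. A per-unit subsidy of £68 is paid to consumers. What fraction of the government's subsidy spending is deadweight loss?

DWL / government spending = 24/77

Pre-subsidy: 165.75 - 0.125q = 374/3 + (1/9)q gives q* = 174 and p* = 144.
With the rebate, buyers effectively pay pb = ps − 68, where ps is the price sellers receive.
On the curves, pb = 165.75 - 0.125q and ps = 374/3 + (1/9)q; the wedge ps − pb = 68 gives 374/3 + (1/9)q − (165.75 - 0.125q) = 68, so q' = 462.
Then pb = 165.75 − 0.125·462 = 108 and ps = 374/3 + (1/9)·462 = 176.
ΔCS = ½(174 + 462)(144 − 108) = 11448; ΔPS = ½(174 + 462)(176 − 144) = 10176.
Government spending = 68 × 462 = 31416.
DWL = ½ × 68 × (462 − 174) = 9792; fraction = 9792 / 31416 = 24/77.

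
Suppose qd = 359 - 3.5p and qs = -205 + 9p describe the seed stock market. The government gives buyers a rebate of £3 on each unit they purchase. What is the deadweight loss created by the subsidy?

Pre-subsidy: 359 - 3.5p = -205 + 9p gives p* = 45.12, q* = 201.08.
With the rebate, buyers effectively pay pb = ps − 3, where ps is the price sellers receive.
Demand in terms of ps becomes qd = 359 − 3.5(ps − 3) = 369.5 - 3.5ps. Setting this equal to supply: 369.5 - 3.5ps = -205 + 9ps, so ps = 45.96.
Buyers pay pb = 45.96 − 3 = 42.96; q' = -205 + 9·45.96 = 208.64.
The subsidy expands output by 208.64 − 201.08 = 7.56 past the efficient level; on those units the gap between marginal cost and willingness to pay runs from 0 up to 3.
DWL = ½ × 3 × 7.56 = 11.34.

Deadweight loss = £11.34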